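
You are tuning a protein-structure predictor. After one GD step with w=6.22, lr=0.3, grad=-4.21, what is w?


w_new = w - α·∇
= 6.22 - 0.3·-4.21
= 6.22 + 1.263
= 7.483

7.483


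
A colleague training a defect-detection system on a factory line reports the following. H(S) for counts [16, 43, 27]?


Probabilities: [16/86, 43/86, 27/86] ≈ [0.186, 0.5, 0.314]
H = -((16/86)·log₂(16/86) + (43/86)·log₂(43/86) + (27/86)·log₂(27/86))
  = 1.4761 bits

1.4761 bits


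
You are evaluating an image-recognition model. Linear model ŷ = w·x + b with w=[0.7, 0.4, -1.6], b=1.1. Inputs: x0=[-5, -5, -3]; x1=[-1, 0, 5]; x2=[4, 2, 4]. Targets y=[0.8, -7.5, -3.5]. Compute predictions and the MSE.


ŷ0 = (0.7)·(-5) + (0.4)·(-5) + (-1.6)·(-3) + 1.1 = 0.4
ŷ1 = (0.7)·(-1) + (0.4)·(0) + (-1.6)·(5) + 1.1 = -7.6
ŷ2 = (0.7)·(4) + (0.4)·(2) + (-1.6)·(4) + 1.1 = -1.7
errors² = [0.16, 0.01, 3.24]
MSE = 3.4100/3 = 1.1367

1.1367


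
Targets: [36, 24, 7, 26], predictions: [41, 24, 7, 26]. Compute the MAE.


Absolute errors: |36-41|=5, |24-24|=0, |7-7|=0, |26-26|=0
Sum = 5
MAE = 5/4 = 5/4

5/4


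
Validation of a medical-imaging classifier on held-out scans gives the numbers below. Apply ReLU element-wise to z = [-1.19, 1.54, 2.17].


ReLU(-1.19) = max(0, -1.19) = 0.0
ReLU(1.54) = max(0, 1.54) = 1.54
ReLU(2.17) = max(0, 2.17) = 2.17
result = [0.0, 1.54, 2.17]

[0.0, 1.54, 2.17]


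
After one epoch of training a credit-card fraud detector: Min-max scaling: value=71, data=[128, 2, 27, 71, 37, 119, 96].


min=2, max=128
(71-2)/(128-2) = 69/126 = 0.5476

0.5476


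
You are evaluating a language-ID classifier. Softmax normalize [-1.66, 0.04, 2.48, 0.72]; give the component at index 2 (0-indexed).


Exponentials: e^-1.66=0.1901, e^0.04=1.0408, e^2.48=11.9413, e^0.72=2.0544
Sum = 15.2266
Softmax = [0.0125, 0.0684, 0.7842, 0.1349]
p[2] = 11.9413/15.2266 = 0.7842

0.7842


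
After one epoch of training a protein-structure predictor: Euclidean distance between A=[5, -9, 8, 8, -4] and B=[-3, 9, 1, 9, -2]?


d = √((5+ 3)² + (-9-9)² + (8-1)² + (8-9)² + (-4+ 2)²)
  = √(64 + 324 + 49 + 1 + 4)
  = √442 = 21.0238

21.0238


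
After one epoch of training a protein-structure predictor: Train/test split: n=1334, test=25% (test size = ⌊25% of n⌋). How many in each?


Test = ⌊1334·25/100⌋ = 333
Train = 1334 - 333 = 1001

Train: 1001, Test: 333


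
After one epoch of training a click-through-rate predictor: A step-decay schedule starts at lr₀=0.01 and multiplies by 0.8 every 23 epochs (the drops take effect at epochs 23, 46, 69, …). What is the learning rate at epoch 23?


n_drops = ⌊23/23⌋ = 1
lr = 0.01·0.8^1 = 0.01·0.8 = 0.008

0.008


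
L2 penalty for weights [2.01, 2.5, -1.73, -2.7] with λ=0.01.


‖w‖₂² = (2.01)² + (2.5)² + (-1.73)² + (-2.7)²
     = 4.0401 + 6.25 + 2.9929 + 7.29
     = 20.573
λ·‖w‖₂² = 0.01·20.573 = 0.20573

0.20573


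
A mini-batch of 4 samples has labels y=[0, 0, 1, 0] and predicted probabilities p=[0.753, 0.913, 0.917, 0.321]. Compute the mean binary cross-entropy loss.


L[0] = -ln(1-0.753) = -ln(0.247) = 1.3984
L[1] = -ln(1-0.913) = -ln(0.087) = 2.4418
L[2] = -ln(0.917) = 0.0866
L[3] = -ln(1-0.321) = -ln(0.679) = 0.3871
mean = (1.3984 + 2.4418 + 0.0866 + 0.3871)/4 = 1.0785

1.0785


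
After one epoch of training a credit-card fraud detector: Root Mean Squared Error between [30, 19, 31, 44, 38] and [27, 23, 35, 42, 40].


MSE = 49/5 = 9.8
RMSE = √(49/5) = 3.1305

3.1305


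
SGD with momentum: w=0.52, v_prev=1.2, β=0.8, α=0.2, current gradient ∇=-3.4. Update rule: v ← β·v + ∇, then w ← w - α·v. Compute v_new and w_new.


v_new = 0.8·1.2 - 3.4 = 0.96 - 3.4 = -2.44
w_new = 0.52 - 0.2·-2.44 = 0.52 + 0.488 = 1.008

v_new=-2.44, w_new=1.008


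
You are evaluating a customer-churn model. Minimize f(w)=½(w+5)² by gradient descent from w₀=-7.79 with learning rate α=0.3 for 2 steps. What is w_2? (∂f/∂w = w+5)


step 1: grad = -7.79+5 = -2.79; w = -7.79 - 0.3·(-2.79) = -6.953
step 2: grad = -6.953+5 = -1.953; w = -6.953 - 0.3·(-1.953) = -6.3671

-6.3671


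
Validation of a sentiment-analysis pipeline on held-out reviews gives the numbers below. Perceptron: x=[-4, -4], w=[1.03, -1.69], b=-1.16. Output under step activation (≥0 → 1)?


z = (-4)·(1.03) + (-4)·(-1.69) - 1.16
  = 1.48
step(z) = 1 (z≥0)

1


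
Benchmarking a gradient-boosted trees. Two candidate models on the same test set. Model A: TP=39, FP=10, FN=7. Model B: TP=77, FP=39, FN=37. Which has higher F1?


Model A: P=39/49=0.7959, R=39/46=0.8478, F1=2PR/(P+R)=2TP/(2TP+FP+FN)=78/95=0.8211
Model B: P=77/116=0.6638, R=77/114=0.6754, F1=2PR/(P+R)=2TP/(2TP+FP+FN)=154/230=0.6696
0.8211 > 0.6696 → Model A

Model A


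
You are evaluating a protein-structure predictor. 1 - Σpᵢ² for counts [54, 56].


Probabilities: [54/110, 56/110] ≈ [0.4909, 0.5091]
Σpᵢ² = (2916 + 3136)/110² = 6052/12100
Gini = 1 - Σpᵢ² = 1 - 6052/12100 = 0.4998

0.4998


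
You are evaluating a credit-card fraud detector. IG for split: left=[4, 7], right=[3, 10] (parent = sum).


Parent = [7, 17], H_parent = 0.8709
H_left = 0.9457 (n=11), H_right = 0.7793 (n=13)
H_children = (11/24)·0.9457 + (13/24)·0.7793 = 0.8556
IG = 0.8709 - 0.8556 = 0.0153

0.0153


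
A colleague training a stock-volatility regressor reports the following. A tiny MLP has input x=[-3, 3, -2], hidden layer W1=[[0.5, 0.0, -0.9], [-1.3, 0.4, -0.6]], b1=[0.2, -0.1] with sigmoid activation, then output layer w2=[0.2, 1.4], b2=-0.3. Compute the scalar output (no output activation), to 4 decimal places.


z1[0] = (0.5)·(-3) + (0.0)·(3) + (-0.9)·(-2) + 0.2 = 0.5
z1[1] = (-1.3)·(-3) + (0.4)·(3) + (-0.6)·(-2) - 0.1 = 6.2
h = sigmoid(z1) = [0.6225, 0.998]
output = (0.2)·(0.6225) + (1.4)·(0.998) - 0.3 = 1.2217

1.2217


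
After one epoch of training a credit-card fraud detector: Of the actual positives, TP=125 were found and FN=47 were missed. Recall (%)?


Recall = TP/(TP+FN)
= 125/(125+47)
= 125/172 = 72.67%

72.67%


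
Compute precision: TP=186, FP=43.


Precision = TP/(TP+FP)
= 186/(186+43)
= 186/229 = 81.22%

81.22%


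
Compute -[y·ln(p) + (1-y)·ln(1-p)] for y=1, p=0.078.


BCE = -[y·ln(p) + (1-y)·ln(1-p)]
= -1·ln(0.078) - 0
= -ln(0.078) = 2.551

2.551


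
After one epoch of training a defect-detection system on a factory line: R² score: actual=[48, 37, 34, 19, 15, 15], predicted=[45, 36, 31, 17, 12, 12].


ȳ = 28
SS_res = Σ(y-ŷ)² = 41
SS_tot = Σ(y-ȳ)² = 936
R² = 1 - SS_res/SS_tot = 1 - 0.0438 = 0.9562

0.9562


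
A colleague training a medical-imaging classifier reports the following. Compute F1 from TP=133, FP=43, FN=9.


Precision = 133/176 = 0.7557
Recall = 133/142 = 0.9366
F1 = 2·P·R/(P+R) = 2·TP/(2·TP+FP+FN) = 266/(266+43+9) = 266/318 = 0.8365

0.8365


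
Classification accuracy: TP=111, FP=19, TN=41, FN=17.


Accuracy = (TP+TN)/(TP+TN+FP+FN)
= (111+41)/(188)
= 152/188 = 80.85%

80.85%


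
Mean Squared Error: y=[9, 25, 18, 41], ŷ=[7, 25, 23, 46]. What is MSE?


Squared errors: (9-7)²=4, (25-25)²=0, (18-23)²=25, (41-46)²=25
Sum = 54
MSE = 54/4 = 27/2

27/2


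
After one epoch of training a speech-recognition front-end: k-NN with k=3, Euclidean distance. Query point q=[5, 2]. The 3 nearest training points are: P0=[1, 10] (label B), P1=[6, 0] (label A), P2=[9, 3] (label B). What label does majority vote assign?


d(q,P0) = 8.9443  (label B)
d(q,P1) = 2.2361  (label A)
d(q,P2) = 4.1231  (label B)
Votes: A=1, B=2
Majority → B

B


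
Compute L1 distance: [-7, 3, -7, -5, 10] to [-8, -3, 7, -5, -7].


d = |-7+ 8| + |3+ 3| + |-7-7| + |-5+ 5| + |10+ 7|
  = 1 + 6 + 14 + 0 + 17
  = 38

38


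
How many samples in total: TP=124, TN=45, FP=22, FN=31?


Total = TP + TN + FP + FN
= 124 + 45 + 22 + 31
= 222
(Predicted positive: 146, predicted negative: 76)

222


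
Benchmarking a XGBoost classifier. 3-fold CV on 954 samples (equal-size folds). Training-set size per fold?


Fold size = 954/3 = 318
Training per fold = 954 - 318 = 636

636


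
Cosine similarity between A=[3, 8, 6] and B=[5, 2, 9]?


A·B = 3·5 + 8·2 + 6·9 = 85
‖A‖ = √109 = 10.4403, ‖B‖ = √110 = 10.4881
cos = 85/(√109·√110) = 85/√11990 = 0.7763

0.7763


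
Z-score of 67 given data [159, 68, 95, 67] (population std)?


μ = 97.25, σ = 37.379
z = (67 - 97.25)/37.379 = -0.8093

-0.8093


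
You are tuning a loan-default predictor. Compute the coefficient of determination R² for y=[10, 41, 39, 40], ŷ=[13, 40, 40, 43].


ȳ = 32.5
SS_res = Σ(y-ŷ)² = 20
SS_tot = Σ(y-ȳ)² = 677
R² = 1 - SS_res/SS_tot = 1 - 0.0295 = 0.9705

0.9705


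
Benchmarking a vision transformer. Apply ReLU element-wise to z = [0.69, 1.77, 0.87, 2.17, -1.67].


ReLU(0.69) = max(0, 0.69) = 0.69
ReLU(1.77) = max(0, 1.77) = 1.77
ReLU(0.87) = max(0, 0.87) = 0.87
ReLU(2.17) = max(0, 2.17) = 2.17
ReLU(-1.67) = max(0, -1.67) = 0.0
result = [0.69, 1.77, 0.87, 2.17, 0.0]

[0.69, 1.77, 0.87, 2.17, 0.0]


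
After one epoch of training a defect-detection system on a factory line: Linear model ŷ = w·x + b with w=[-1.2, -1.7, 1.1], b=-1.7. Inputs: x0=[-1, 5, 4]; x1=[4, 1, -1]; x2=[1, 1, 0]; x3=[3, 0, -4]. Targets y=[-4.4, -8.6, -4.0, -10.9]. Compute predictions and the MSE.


ŷ0 = (-1.2)·(-1) + (-1.7)·(5) + (1.1)·(4) - 1.7 = -4.6
ŷ1 = (-1.2)·(4) + (-1.7)·(1) + (1.1)·(-1) - 1.7 = -9.3
ŷ2 = (-1.2)·(1) + (-1.7)·(1) + (1.1)·(0) - 1.7 = -4.6
ŷ3 = (-1.2)·(3) + (-1.7)·(0) + (1.1)·(-4) - 1.7 = -9.7
errors² = [0.04, 0.49, 0.36, 1.44]
MSE = 2.3300/4 = 0.5825

0.5825


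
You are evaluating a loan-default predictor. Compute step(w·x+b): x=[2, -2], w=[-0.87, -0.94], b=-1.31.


z = (2)·(-0.87) + (-2)·(-0.94) - 1.31
  = -1.17
step(z) = 0 (z<0)

0


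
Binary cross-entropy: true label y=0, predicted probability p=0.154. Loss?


BCE = -[y·ln(p) + (1-y)·ln(1-p)]
= -0 - 1·ln(1-0.154)
= -ln(0.846) = 0.1672

0.1672


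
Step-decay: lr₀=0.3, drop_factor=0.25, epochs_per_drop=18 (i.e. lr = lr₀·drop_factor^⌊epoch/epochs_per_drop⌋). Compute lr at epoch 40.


n_drops = ⌊40/18⌋ = 2
lr = 0.3·0.25^2 = 0.3·0.0625 = 0.01875

0.01875


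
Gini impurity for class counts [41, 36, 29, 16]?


Probabilities: [41/122, 36/122, 29/122, 16/122] ≈ [0.3361, 0.2951, 0.2377, 0.1311]
Σpᵢ² = (1681 + 1296 + 841 + 256)/122² = 4074/14884
Gini = 1 - Σpᵢ² = 1 - 4074/14884 = 0.7263

0.7263


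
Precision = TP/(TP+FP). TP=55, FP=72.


Precision = TP/(TP+FP)
= 55/(55+72)
= 55/127 = 43.31%

43.31%


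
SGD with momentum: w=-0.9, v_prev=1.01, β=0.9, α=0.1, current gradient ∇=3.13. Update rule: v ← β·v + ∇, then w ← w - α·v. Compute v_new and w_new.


v_new = 0.9·1.01 + 3.13 = 0.909 + 3.13 = 4.039
w_new = -0.9 - 0.1·4.039 = -0.9 - 0.4039 = -1.3039

v_new=4.039, w_new=-1.3039


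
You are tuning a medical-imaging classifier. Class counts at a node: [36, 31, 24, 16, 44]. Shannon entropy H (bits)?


Probabilities: [36/151, 31/151, 24/151, 16/151, 44/151] ≈ [0.2384, 0.2053, 0.1589, 0.106, 0.2914]
H = -((36/151)·log₂(36/151) + (31/151)·log₂(31/151) + (24/151)·log₂(24/151) + (16/151)·log₂(16/151) + (44/151)·log₂(44/151))
  = 2.2453 bits

2.2453 bits


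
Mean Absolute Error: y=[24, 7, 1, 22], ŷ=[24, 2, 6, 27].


Absolute errors: |24-24|=0, |7-2|=5, |1-6|=5, |22-27|=5
Sum = 15
MAE = 15/4 = 15/4

15/4


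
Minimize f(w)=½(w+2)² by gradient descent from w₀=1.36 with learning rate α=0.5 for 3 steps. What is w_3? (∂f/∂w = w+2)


step 1: grad = 1.36+2 = 3.36; w = 1.36 - 0.5·(3.36) = -0.32
step 2: grad = -0.32+2 = 1.68; w = -0.32 - 0.5·(1.68) = -1.16
step 3: grad = -1.16+2 = 0.84; w = -1.16 - 0.5·(0.84) = -1.58

-1.58


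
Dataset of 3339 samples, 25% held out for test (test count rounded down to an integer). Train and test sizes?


Test = ⌊3339·25/100⌋ = 834
Train = 3339 - 834 = 2505

Train: 2505, Test: 834


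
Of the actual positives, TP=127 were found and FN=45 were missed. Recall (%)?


Recall = TP/(TP+FN)
= 127/(127+45)
= 127/172 = 73.84%

73.84%


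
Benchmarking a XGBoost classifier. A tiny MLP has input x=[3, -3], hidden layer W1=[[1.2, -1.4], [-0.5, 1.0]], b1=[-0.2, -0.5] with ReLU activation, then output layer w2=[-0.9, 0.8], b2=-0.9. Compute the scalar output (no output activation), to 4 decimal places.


z1[0] = (1.2)·(3) + (-1.4)·(-3) - 0.2 = 7.6
z1[1] = (-0.5)·(3) + (1.0)·(-3) - 0.5 = -5.0
h = ReLU(z1) = [7.6, 0.0]
output = (-0.9)·(7.6) + (0.8)·(0.0) - 0.9 = -7.74

-7.74


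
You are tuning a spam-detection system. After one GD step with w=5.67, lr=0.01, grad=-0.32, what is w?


w_new = w - α·∇
= 5.67 - 0.01·-0.32
= 5.67 + 0.0032
= 5.6732

5.6732


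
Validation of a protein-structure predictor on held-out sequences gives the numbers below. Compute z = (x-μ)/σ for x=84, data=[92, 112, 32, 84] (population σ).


μ = 80, σ = 29.5296
z = (84 - 80)/29.5296 = 0.1355

0.1355


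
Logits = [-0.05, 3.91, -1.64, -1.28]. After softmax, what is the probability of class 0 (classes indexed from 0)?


Exponentials: e^-0.05=0.9512, e^3.91=49.899, e^-1.64=0.194, e^-1.28=0.278
Sum = 51.3222
Softmax = [0.0185, 0.9723, 0.0038, 0.0054]
p[0] = 0.9512/51.3222 = 0.0185

0.0185


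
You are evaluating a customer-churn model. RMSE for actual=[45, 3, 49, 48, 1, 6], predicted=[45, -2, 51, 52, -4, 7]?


MSE = 71/6 = 11.8333
RMSE = √(71/6) = 3.44

3.44


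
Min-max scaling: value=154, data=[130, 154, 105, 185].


min=105, max=185
(154-105)/(185-105) = 49/80 = 0.6125

0.6125


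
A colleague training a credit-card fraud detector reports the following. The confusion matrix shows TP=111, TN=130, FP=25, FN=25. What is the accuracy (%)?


Accuracy = (TP+TN)/(TP+TN+FP+FN)
= (111+130)/(291)
= 241/291 = 82.82%

82.82%


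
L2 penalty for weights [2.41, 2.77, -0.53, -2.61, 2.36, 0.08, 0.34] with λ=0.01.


‖w‖₂² = (2.41)² + (2.77)² + (-0.53)² + (-2.61)² + (2.36)² + (0.08)² + (0.34)²
     = 5.8081 + 7.6729 + 0.2809 + 6.8121 + 5.5696 + 0.0064 + 0.1156
     = 26.2656
λ·‖w‖₂² = 0.01·26.2656 = 0.262656

0.262656


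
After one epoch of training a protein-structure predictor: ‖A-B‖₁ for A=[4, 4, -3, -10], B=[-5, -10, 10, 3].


d = |4+ 5| + |4+ 10| + |-3-10| + |-10-3|
  = 9 + 14 + 13 + 13
  = 49

49


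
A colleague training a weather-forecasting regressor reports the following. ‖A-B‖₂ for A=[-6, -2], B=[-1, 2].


d = √((-6+ 1)² + (-2-2)²)
  = √(25 + 16)
  = √41 = 6.4031

6.4031


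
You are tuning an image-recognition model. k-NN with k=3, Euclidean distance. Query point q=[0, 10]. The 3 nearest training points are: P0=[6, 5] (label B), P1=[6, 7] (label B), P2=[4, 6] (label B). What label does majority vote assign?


d(q,P0) = 7.8102  (label B)
d(q,P1) = 6.7082  (label B)
d(q,P2) = 5.6569  (label B)
Votes: A=0, B=3
Majority → B

B


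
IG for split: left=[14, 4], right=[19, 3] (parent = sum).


Parent = [33, 7], H_parent = 0.669
H_left = 0.7642 (n=18), H_right = 0.5746 (n=22)
H_children = (18/40)·0.7642 + (22/40)·0.5746 = 0.6599
IG = 0.669 - 0.6599 = 0.0091

0.0091


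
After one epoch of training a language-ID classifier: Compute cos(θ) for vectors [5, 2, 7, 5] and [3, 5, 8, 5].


A·B = 5·3 + 2·5 + 7·8 + 5·5 = 106
‖A‖ = √103 = 10.1489, ‖B‖ = √123 = 11.0905
cos = 106/(√103·√123) = 106/√12669 = 0.9417

0.9417


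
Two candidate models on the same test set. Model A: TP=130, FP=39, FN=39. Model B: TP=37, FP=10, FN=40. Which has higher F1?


Model A: P=130/169=0.7692, R=130/169=0.7692, F1=2PR/(P+R)=2TP/(2TP+FP+FN)=260/338=0.7692
Model B: P=37/47=0.7872, R=37/77=0.4805, F1=2PR/(P+R)=2TP/(2TP+FP+FN)=74/124=0.5968
0.7692 > 0.5968 → Model A

Model A


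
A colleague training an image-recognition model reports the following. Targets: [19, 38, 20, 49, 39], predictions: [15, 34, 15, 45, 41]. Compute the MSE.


Squared errors: (19-15)²=16, (38-34)²=16, (20-15)²=25, (49-45)²=16, (39-41)²=4
Sum = 77
MSE = 77/5 = 77/5

77/5


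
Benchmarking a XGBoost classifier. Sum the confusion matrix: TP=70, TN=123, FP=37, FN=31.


Total = TP + TN + FP + FN
= 70 + 123 + 37 + 31
= 261
(Predicted positive: 107, predicted negative: 154)

261


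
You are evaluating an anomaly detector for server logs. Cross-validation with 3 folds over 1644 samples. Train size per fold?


Fold size = 1644/3 = 548
Training per fold = 1644 - 548 = 1096

1096


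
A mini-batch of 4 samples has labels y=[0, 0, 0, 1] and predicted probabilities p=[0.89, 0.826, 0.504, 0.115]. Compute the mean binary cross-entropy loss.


L[0] = -ln(1-0.89) = -ln(0.11) = 2.2073
L[1] = -ln(1-0.826) = -ln(0.174) = 1.7487
L[2] = -ln(1-0.504) = -ln(0.496) = 0.7012
L[3] = -ln(0.115) = 2.1628
mean = (2.2073 + 1.7487 + 0.7012 + 2.1628)/4 = 1.705

1.705


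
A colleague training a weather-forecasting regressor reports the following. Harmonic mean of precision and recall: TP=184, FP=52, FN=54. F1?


Precision = 184/236 = 0.7797
Recall = 184/238 = 0.7731
F1 = 2·P·R/(P+R) = 2·TP/(2·TP+FP+FN) = 368/(368+52+54) = 368/474 = 0.7764

0.7764


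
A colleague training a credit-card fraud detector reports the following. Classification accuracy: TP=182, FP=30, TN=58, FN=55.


Accuracy = (TP+TN)/(TP+TN+FP+FN)
= (182+58)/(325)
= 240/325 = 73.85%

73.85%


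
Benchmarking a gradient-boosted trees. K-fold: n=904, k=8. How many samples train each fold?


Fold size = 904/8 = 113
Training per fold = 904 - 113 = 791

791


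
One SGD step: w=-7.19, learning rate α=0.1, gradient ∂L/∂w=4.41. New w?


w_new = w - α·∇
= -7.19 - 0.1·4.41
= -7.19 - 0.441
= -7.631

-7.631


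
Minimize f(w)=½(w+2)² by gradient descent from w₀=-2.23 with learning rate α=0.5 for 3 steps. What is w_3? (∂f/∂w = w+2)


step 1: grad = -2.23+2 = -0.23; w = -2.23 - 0.5·(-0.23) = -2.115
step 2: grad = -2.115+2 = -0.115; w = -2.115 - 0.5·(-0.115) = -2.0575
step 3: grad = -2.0575+2 = -0.0575; w = -2.0575 - 0.5·(-0.0575) = -2.02875

-2.02875


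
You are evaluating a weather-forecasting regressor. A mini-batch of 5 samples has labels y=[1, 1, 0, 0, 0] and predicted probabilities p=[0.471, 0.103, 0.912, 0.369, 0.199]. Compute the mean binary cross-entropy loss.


L[0] = -ln(0.471) = 0.7529
L[1] = -ln(0.103) = 2.273
L[2] = -ln(1-0.912) = -ln(0.088) = 2.4304
L[3] = -ln(1-0.369) = -ln(0.631) = 0.4604
L[4] = -ln(1-0.199) = -ln(0.801) = 0.2219
mean = (0.7529 + 2.273 + 2.4304 + 0.4604 + 0.2219)/5 = 1.2277

1.2277


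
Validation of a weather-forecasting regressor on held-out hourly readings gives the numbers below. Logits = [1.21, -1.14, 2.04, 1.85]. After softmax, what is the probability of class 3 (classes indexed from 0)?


Exponentials: e^1.21=3.3535, e^-1.14=0.3198, e^2.04=7.6906, e^1.85=6.3598
Sum = 17.7237
Softmax = [0.1892, 0.018, 0.4339, 0.3588]
p[3] = 6.3598/17.7237 = 0.3588

0.3588


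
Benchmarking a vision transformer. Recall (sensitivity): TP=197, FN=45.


Recall = TP/(TP+FN)
= 197/(197+45)
= 197/242 = 81.4%

81.4%


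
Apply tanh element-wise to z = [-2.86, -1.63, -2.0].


tanh(-2.86) = -0.9935
tanh(-1.63) = -0.9261
tanh(-2.0) = -0.964
result = [-0.9935, -0.9261, -0.964]

[-0.9935, -0.9261, -0.964]


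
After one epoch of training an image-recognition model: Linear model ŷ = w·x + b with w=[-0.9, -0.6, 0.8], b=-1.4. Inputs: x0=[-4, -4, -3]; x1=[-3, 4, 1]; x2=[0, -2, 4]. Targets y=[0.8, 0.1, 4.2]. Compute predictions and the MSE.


ŷ0 = (-0.9)·(-4) + (-0.6)·(-4) + (0.8)·(-3) - 1.4 = 2.2
ŷ1 = (-0.9)·(-3) + (-0.6)·(4) + (0.8)·(1) - 1.4 = -0.3
ŷ2 = (-0.9)·(0) + (-0.6)·(-2) + (0.8)·(4) - 1.4 = 3.0
errors² = [1.96, 0.16, 1.44]
MSE = 3.5600/3 = 1.1867

1.1867


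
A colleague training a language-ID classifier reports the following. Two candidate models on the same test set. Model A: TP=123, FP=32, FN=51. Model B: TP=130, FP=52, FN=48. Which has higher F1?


Model A: P=123/155=0.7935, R=123/174=0.7069, F1=2PR/(P+R)=2TP/(2TP+FP+FN)=246/329=0.7477
Model B: P=130/182=0.7143, R=130/178=0.7303, F1=2PR/(P+R)=2TP/(2TP+FP+FN)=260/360=0.7222
0.7477 > 0.7222 → Model A

Model A


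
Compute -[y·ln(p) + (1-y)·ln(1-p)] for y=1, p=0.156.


BCE = -[y·ln(p) + (1-y)·ln(1-p)]
= -1·ln(0.156) - 0
= -ln(0.156) = 1.8579

1.8579


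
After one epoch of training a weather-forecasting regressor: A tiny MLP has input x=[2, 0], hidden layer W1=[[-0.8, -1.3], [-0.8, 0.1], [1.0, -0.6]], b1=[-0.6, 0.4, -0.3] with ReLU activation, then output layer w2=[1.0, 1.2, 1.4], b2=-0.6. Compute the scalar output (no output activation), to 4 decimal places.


z1[0] = (-0.8)·(2) + (-1.3)·(0) - 0.6 = -2.2
z1[1] = (-0.8)·(2) + (0.1)·(0) + 0.4 = -1.2
z1[2] = (1.0)·(2) + (-0.6)·(0) - 0.3 = 1.7
h = ReLU(z1) = [0.0, 0.0, 1.7]
output = (1.0)·(0.0) + (1.2)·(0.0) + (1.4)·(1.7) - 0.6 = 1.78

1.78


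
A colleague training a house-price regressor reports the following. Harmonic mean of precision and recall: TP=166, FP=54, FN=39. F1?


Precision = 166/220 = 0.7545
Recall = 166/205 = 0.8098
F1 = 2·P·R/(P+R) = 2·TP/(2·TP+FP+FN) = 332/(332+54+39) = 332/425 = 0.7812

0.7812


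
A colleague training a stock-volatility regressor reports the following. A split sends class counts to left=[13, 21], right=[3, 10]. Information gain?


Parent = [16, 31], H_parent = 0.9252
H_left = 0.9597 (n=34), H_right = 0.7793 (n=13)
H_children = (34/47)·0.9597 + (13/47)·0.7793 = 0.9098
IG = 0.9252 - 0.9098 = 0.0154

0.0154


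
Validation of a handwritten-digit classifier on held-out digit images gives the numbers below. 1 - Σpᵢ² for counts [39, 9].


Probabilities: [39/48, 9/48] ≈ [0.8125, 0.1875]
Σpᵢ² = (1521 + 81)/48² = 1602/2304
Gini = 1 - Σpᵢ² = 1 - 1602/2304 = 0.3047

0.3047


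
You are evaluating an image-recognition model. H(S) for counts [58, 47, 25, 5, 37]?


Probabilities: [58/172, 47/172, 25/172, 5/172, 37/172] ≈ [0.3372, 0.2733, 0.1453, 0.0291, 0.2151]
H = -((58/172)·log₂(58/172) + (47/172)·log₂(47/172) + (25/172)·log₂(25/172) + (5/172)·log₂(5/172) + (37/172)·log₂(37/172))
  = 2.07 bits

2.07 bits


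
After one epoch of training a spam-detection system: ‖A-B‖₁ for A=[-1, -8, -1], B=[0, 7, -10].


d = |-1-0| + |-8-7| + |-1+ 10|
  = 1 + 15 + 9
  = 25

25


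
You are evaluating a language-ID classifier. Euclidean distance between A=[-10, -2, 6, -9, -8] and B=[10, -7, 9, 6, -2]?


d = √((-10-10)² + (-2+ 7)² + (6-9)² + (-9-6)² + (-8+ 2)²)
  = √(400 + 25 + 9 + 225 + 36)
  = √695 = 26.3629

26.3629


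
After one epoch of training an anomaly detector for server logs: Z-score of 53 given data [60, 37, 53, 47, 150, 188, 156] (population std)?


μ = 98.7143, σ = 58.4996
z = (53 - 98.7143)/58.4996 = -0.7814

-0.7814


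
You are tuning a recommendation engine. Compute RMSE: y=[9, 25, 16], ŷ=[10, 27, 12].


MSE = 21/3 = 7
RMSE = √(21/3) = 2.6458

2.6458


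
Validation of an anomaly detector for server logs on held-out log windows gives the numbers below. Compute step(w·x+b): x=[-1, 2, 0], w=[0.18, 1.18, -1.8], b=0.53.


z = (-1)·(0.18) + (2)·(1.18) + (0)·(-1.8) + 0.53
  = 2.71
step(z) = 1 (z≥0)

1


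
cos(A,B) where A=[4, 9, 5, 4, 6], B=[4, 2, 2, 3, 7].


A·B = 4·4 + 9·2 + 5·2 + 4·3 + 6·7 = 98
‖A‖ = √174 = 13.1909, ‖B‖ = √82 = 9.0554
cos = 98/(√174·√82) = 98/√14268 = 0.8204

0.8204


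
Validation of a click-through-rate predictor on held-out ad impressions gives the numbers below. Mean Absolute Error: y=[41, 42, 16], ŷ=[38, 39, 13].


Absolute errors: |41-38|=3, |42-39|=3, |16-13|=3
Sum = 9
MAE = 9/3 = 3

3


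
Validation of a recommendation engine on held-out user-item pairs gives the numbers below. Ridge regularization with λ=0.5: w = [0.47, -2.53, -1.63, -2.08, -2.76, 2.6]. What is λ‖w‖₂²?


‖w‖₂² = (0.47)² + (-2.53)² + (-1.63)² + (-2.08)² + (-2.76)² + (2.6)²
     = 0.2209 + 6.4009 + 2.6569 + 4.3264 + 7.6176 + 6.76
     = 27.9827
λ·‖w‖₂² = 0.5·27.9827 = 13.99135

13.99135


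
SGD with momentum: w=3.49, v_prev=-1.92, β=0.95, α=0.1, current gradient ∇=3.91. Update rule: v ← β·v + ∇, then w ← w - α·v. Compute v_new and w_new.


v_new = 0.95·-1.92 + 3.91 = -1.824 + 3.91 = 2.086
w_new = 3.49 - 0.1·2.086 = 3.49 - 0.2086 = 3.2814

v_new=2.086, w_new=3.2814


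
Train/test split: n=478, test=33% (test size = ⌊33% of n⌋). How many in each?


Test = ⌊478·33/100⌋ = 157
Train = 478 - 157 = 321

Train: 321, Test: 157


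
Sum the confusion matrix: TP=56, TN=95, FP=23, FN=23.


Total = TP + TN + FP + FN
= 56 + 95 + 23 + 23
= 197
(Predicted positive: 79, predicted negative: 118)

197


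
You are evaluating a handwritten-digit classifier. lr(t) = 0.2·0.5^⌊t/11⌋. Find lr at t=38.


n_drops = ⌊38/11⌋ = 3
lr = 0.2·0.5^3 = 0.2·0.125 = 0.025

0.025


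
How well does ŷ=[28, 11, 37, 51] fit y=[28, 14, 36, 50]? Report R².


ȳ = 32
SS_res = Σ(y-ŷ)² = 11
SS_tot = Σ(y-ȳ)² = 680
R² = 1 - SS_res/SS_tot = 1 - 0.0162 = 0.9838

0.9838


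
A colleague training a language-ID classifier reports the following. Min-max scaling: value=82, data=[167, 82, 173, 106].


min=82, max=173
(82-82)/(173-82) = 0/91 = 0.0

0.0


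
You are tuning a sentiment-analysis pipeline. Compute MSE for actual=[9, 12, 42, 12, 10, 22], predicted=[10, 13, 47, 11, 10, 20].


Squared errors: (9-10)²=1, (12-13)²=1, (42-47)²=25, (12-11)²=1, (10-10)²=0, (22-20)²=4
Sum = 32
MSE = 32/6 = 16/3

16/3


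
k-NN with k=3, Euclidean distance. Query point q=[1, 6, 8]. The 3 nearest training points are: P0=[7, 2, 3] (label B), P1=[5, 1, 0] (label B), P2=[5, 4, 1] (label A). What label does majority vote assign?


d(q,P0) = 8.775  (label B)
d(q,P1) = 10.247  (label B)
d(q,P2) = 8.3066  (label A)
Votes: A=1, B=2
Majority → B

B


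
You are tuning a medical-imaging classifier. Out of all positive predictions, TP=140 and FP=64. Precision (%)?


Precision = TP/(TP+FP)
= 140/(140+64)
= 140/204 = 68.63%

68.63%


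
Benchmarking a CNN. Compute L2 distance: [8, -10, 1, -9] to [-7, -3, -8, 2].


d = √((8+ 7)² + (-10+ 3)² + (1+ 8)² + (-9-2)²)
  = √(225 + 49 + 81 + 121)
  = √476 = 21.8174

21.8174


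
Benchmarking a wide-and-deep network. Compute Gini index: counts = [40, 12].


Probabilities: [40/52, 12/52] ≈ [0.7692, 0.2308]
Σpᵢ² = (1600 + 144)/52² = 1744/2704
Gini = 1 - Σpᵢ² = 1 - 1744/2704 = 0.355

0.355


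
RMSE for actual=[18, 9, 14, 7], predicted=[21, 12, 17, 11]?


MSE = 43/4 = 10.75
RMSE = √(43/4) = 3.2787

3.2787


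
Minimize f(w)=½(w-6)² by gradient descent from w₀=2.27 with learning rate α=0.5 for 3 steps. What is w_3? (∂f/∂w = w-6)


step 1: grad = 2.27-6 = -3.73; w = 2.27 - 0.5·(-3.73) = 4.135
step 2: grad = 4.135-6 = -1.865; w = 4.135 - 0.5·(-1.865) = 5.0675
step 3: grad = 5.0675-6 = -0.9325; w = 5.0675 - 0.5·(-0.9325) = 5.53375

5.53375


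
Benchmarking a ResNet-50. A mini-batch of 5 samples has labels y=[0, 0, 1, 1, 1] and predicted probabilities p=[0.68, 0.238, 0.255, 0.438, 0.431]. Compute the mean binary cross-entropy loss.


L[0] = -ln(1-0.68) = -ln(0.32) = 1.1394
L[1] = -ln(1-0.238) = -ln(0.762) = 0.2718
L[2] = -ln(0.255) = 1.3665
L[3] = -ln(0.438) = 0.8255
L[4] = -ln(0.431) = 0.8416
mean = (1.1394 + 0.2718 + 1.3665 + 0.8255 + 0.8416)/5 = 0.889

0.889


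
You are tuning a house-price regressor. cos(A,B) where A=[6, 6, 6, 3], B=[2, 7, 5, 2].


A·B = 6·2 + 6·7 + 6·5 + 3·2 = 90
‖A‖ = √117 = 10.8167, ‖B‖ = √82 = 9.0554
cos = 90/(√117·√82) = 90/√9594 = 0.9188

0.9188


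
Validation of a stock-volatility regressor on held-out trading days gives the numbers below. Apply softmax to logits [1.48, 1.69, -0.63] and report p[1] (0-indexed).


Exponentials: e^1.48=4.3929, e^1.69=5.4195, e^-0.63=0.5326
Sum = 10.345
Softmax = [0.4246, 0.5239, 0.0515]
p[1] = 5.4195/10.345 = 0.5239

0.5239


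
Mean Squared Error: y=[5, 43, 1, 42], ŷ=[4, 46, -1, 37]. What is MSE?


Squared errors: (5-4)²=1, (43-46)²=9, (1+ 1)²=4, (42-37)²=25
Sum = 39
MSE = 39/4 = 39/4

39/4


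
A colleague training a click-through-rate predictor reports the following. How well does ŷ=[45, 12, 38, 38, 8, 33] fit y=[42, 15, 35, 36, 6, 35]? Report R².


ȳ = 28.1667
SS_res = Σ(y-ŷ)² = 39
SS_tot = Σ(y-ȳ)² = 1010.83
R² = 1 - SS_res/SS_tot = 1 - 0.0386 = 0.9614

0.9614


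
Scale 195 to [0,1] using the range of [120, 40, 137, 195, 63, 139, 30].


min=30, max=195
(195-30)/(195-30) = 165/165 = 1.0

1.0


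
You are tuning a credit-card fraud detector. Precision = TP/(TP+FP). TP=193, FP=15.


Precision = TP/(TP+FP)
= 193/(193+15)
= 193/208 = 92.79%

92.79%


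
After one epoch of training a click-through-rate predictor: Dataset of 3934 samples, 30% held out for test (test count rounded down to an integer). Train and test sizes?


Test = ⌊3934·30/100⌋ = 1180
Train = 3934 - 1180 = 2754

Train: 2754, Test: 1180


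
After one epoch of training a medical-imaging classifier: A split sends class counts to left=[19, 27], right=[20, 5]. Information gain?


Parent = [39, 32], H_parent = 0.993
H_left = 0.9781 (n=46), H_right = 0.7219 (n=25)
H_children = (46/71)·0.9781 + (25/71)·0.7219 = 0.8879
IG = 0.993 - 0.8879 = 0.1051

0.1051


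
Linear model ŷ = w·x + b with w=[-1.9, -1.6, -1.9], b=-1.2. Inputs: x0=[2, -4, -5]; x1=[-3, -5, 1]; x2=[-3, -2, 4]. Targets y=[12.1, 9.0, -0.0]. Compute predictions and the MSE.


ŷ0 = (-1.9)·(2) + (-1.6)·(-4) + (-1.9)·(-5) - 1.2 = 10.9
ŷ1 = (-1.9)·(-3) + (-1.6)·(-5) + (-1.9)·(1) - 1.2 = 10.6
ŷ2 = (-1.9)·(-3) + (-1.6)·(-2) + (-1.9)·(4) - 1.2 = 0.1
errors² = [1.44, 2.56, 0.01]
MSE = 4.0100/3 = 1.3367

1.3367


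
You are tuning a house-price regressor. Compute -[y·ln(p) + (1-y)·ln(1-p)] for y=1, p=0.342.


BCE = -[y·ln(p) + (1-y)·ln(1-p)]
= -1·ln(0.342) - 0
= -ln(0.342) = 1.0729

1.0729


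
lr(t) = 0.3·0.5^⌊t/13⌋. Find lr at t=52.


n_drops = ⌊52/13⌋ = 4
lr = 0.3·0.5^4 = 0.3·0.0625 = 0.01875

0.01875


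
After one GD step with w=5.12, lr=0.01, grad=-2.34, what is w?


w_new = w - α·∇
= 5.12 - 0.01·-2.34
= 5.12 + 0.0234
= 5.1434

5.1434


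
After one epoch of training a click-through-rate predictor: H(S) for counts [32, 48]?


Probabilities: [32/80, 48/80] ≈ [0.4, 0.6]
H = -((32/80)·log₂(32/80) + (48/80)·log₂(48/80))
  = 0.971 bits

0.971 bits


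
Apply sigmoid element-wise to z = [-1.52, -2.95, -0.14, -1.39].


σ(-1.52) = 1/(1+e^1.52) = 0.1795
σ(-2.95) = 1/(1+e^2.95) = 0.0497
σ(-0.14) = 1/(1+e^0.14) = 0.4651
σ(-1.39) = 1/(1+e^1.39) = 0.1994
result = [0.1795, 0.0497, 0.4651, 0.1994]

[0.1795, 0.0497, 0.4651, 0.1994]


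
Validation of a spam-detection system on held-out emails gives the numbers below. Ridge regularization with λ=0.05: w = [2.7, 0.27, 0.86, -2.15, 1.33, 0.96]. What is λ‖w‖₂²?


‖w‖₂² = (2.7)² + (0.27)² + (0.86)² + (-2.15)² + (1.33)² + (0.96)²
     = 7.29 + 0.0729 + 0.7396 + 4.6225 + 1.7689 + 0.9216
     = 15.4155
λ·‖w‖₂² = 0.05·15.4155 = 0.770775

0.770775


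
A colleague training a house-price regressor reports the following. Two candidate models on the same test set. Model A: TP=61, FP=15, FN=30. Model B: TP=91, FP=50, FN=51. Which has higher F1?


Model A: P=61/76=0.8026, R=61/91=0.6703, F1=2PR/(P+R)=2TP/(2TP+FP+FN)=122/167=0.7305
Model B: P=91/141=0.6454, R=91/142=0.6408, F1=2PR/(P+R)=2TP/(2TP+FP+FN)=182/283=0.6431
0.7305 > 0.6431 → Model A

Model A


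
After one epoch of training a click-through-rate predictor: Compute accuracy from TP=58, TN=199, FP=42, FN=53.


Accuracy = (TP+TN)/(TP+TN+FP+FN)
= (58+199)/(352)
= 257/352 = 73.01%

73.01%


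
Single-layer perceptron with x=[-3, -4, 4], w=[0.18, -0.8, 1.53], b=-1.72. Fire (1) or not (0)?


z = (-3)·(0.18) + (-4)·(-0.8) + (4)·(1.53) - 1.72
  = 7.06
step(z) = 1 (z≥0)

1


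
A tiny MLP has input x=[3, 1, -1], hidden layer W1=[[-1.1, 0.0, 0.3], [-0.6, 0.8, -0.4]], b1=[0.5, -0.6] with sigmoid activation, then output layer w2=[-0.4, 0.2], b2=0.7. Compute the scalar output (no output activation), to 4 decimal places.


z1[0] = (-1.1)·(3) + (0.0)·(1) + (0.3)·(-1) + 0.5 = -3.1
z1[1] = (-0.6)·(3) + (0.8)·(1) + (-0.4)·(-1) - 0.6 = -1.2
h = sigmoid(z1) = [0.0431, 0.2315]
output = (-0.4)·(0.0431) + (0.2)·(0.2315) + 0.7 = 0.7291

0.7291


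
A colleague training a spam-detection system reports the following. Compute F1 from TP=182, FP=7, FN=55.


Precision = 182/189 = 0.963
Recall = 182/237 = 0.7679
F1 = 2·P·R/(P+R) = 2·TP/(2·TP+FP+FN) = 364/(364+7+55) = 364/426 = 0.8545

0.8545


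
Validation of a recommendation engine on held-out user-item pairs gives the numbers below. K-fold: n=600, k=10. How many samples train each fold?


Fold size = 600/10 = 60
Training per fold = 600 - 60 = 540

540


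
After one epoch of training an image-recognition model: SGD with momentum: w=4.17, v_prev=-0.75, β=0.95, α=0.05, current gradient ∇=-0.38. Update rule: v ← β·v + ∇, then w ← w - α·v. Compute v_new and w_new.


v_new = 0.95·-0.75 - 0.38 = -0.7125 - 0.38 = -1.0925
w_new = 4.17 - 0.05·-1.0925 = 4.17 + 0.054625 = 4.224625

v_new=-1.0925, w_new=4.224625


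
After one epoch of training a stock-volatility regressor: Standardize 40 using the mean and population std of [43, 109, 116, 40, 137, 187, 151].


μ = 111.8571, σ = 50.3429
z = (40 - 111.8571)/50.3429 = -1.4274

-1.4274


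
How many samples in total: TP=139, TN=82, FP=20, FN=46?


Total = TP + TN + FP + FN
= 139 + 82 + 20 + 46
= 287
(Predicted positive: 159, predicted negative: 128)

287


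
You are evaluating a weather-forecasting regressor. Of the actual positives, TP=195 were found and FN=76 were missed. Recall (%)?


Recall = TP/(TP+FN)
= 195/(195+76)
= 195/271 = 71.96%

71.96%


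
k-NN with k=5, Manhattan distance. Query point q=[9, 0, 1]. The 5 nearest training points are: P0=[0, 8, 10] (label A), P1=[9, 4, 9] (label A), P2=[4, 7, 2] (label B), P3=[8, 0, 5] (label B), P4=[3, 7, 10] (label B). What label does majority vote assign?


d(q,P0) = 26  (label A)
d(q,P1) = 12  (label A)
d(q,P2) = 13  (label B)
d(q,P3) = 5  (label B)
d(q,P4) = 22  (label B)
Votes: A=2, B=3
Majority → B

B


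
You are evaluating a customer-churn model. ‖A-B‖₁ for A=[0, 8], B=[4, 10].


d = |0-4| + |8-10|
  = 4 + 2
  = 6

6


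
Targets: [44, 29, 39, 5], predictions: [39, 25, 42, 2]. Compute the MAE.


Absolute errors: |44-39|=5, |29-25|=4, |39-42|=3, |5-2|=3
Sum = 15
MAE = 15/4 = 15/4

15/4


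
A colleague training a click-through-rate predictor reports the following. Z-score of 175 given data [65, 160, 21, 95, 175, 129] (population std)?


μ = 107.5, σ = 53.5716
z = (175 - 107.5)/53.5716 = 1.26

1.26


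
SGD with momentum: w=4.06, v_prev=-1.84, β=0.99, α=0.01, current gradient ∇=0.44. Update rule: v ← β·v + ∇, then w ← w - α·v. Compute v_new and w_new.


v_new = 0.99·-1.84 + 0.44 = -1.8216 + 0.44 = -1.3816
w_new = 4.06 - 0.01·-1.3816 = 4.06 + 0.013816 = 4.073816

v_new=-1.3816, w_new=4.073816


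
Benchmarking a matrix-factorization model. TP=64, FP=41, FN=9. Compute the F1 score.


Precision = 64/105 = 0.6095
Recall = 64/73 = 0.8767
F1 = 2·P·R/(P+R) = 2·TP/(2·TP+FP+FN) = 128/(128+41+9) = 128/178 = 0.7191

0.7191


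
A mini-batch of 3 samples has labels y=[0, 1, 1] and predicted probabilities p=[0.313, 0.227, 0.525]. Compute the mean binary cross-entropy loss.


L[0] = -ln(1-0.313) = -ln(0.687) = 0.3754
L[1] = -ln(0.227) = 1.4828
L[2] = -ln(0.525) = 0.6444
mean = (0.3754 + 1.4828 + 0.6444)/3 = 0.8342

0.8342


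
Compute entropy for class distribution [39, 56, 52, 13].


Probabilities: [39/160, 56/160, 52/160, 13/160] ≈ [0.2437, 0.35, 0.325, 0.0813]
H = -((39/160)·log₂(39/160) + (56/160)·log₂(56/160) + (52/160)·log₂(52/160) + (13/160)·log₂(13/160))
  = 1.8477 bits

1.8477 bits


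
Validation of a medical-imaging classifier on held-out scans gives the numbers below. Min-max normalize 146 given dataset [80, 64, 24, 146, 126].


min=24, max=146
(146-24)/(146-24) = 122/122 = 1.0

1.0


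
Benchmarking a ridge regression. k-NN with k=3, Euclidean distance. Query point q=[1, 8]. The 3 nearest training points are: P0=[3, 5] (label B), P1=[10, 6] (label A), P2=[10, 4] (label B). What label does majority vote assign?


d(q,P0) = 3.6056  (label B)
d(q,P1) = 9.2195  (label A)
d(q,P2) = 9.8489  (label B)
Votes: A=1, B=2
Majority → B

B


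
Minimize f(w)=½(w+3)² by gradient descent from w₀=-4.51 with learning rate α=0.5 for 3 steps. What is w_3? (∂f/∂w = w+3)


step 1: grad = -4.51+3 = -1.51; w = -4.51 - 0.5·(-1.51) = -3.755
step 2: grad = -3.755+3 = -0.755; w = -3.755 - 0.5·(-0.755) = -3.3775
step 3: grad = -3.3775+3 = -0.3775; w = -3.3775 - 0.5·(-0.3775) = -3.18875

-3.18875


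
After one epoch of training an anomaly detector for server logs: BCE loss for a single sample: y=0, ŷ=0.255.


BCE = -[y·ln(p) + (1-y)·ln(1-p)]
= -0 - 1·ln(1-0.255)
= -ln(0.745) = 0.2944

0.2944


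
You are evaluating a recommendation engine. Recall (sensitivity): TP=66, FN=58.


Recall = TP/(TP+FN)
= 66/(66+58)
= 66/124 = 53.23%

53.23%


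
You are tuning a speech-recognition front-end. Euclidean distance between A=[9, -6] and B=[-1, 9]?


d = √((9+ 1)² + (-6-9)²)
  = √(100 + 225)
  = √325 = 18.0278

18.0278


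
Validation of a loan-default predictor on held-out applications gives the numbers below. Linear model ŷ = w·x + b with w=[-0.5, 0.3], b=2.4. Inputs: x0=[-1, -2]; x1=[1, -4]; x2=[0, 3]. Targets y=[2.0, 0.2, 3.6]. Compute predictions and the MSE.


ŷ0 = (-0.5)·(-1) + (0.3)·(-2) + 2.4 = 2.3
ŷ1 = (-0.5)·(1) + (0.3)·(-4) + 2.4 = 0.7
ŷ2 = (-0.5)·(0) + (0.3)·(3) + 2.4 = 3.3
errors² = [0.09, 0.25, 0.09]
MSE = 0.4300/3 = 0.1433

0.1433


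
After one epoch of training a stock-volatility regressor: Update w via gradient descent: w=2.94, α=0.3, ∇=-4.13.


w_new = w - α·∇
= 2.94 - 0.3·-4.13
= 2.94 + 1.239
= 4.179

4.179


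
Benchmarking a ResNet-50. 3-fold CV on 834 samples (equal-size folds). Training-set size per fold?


Fold size = 834/3 = 278
Training per fold = 834 - 278 = 556

556


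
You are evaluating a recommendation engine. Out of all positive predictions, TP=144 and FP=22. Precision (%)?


Precision = TP/(TP+FP)
= 144/(144+22)
= 144/166 = 86.75%

86.75%


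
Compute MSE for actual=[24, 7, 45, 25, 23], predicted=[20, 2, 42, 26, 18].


Squared errors: (24-20)²=16, (7-2)²=25, (45-42)²=9, (25-26)²=1, (23-18)²=25
Sum = 76
MSE = 76/5 = 76/5

76/5


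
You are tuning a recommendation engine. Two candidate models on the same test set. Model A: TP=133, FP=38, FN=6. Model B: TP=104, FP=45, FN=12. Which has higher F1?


Model A: P=133/171=0.7778, R=133/139=0.9568, F1=2PR/(P+R)=2TP/(2TP+FP+FN)=266/310=0.8581
Model B: P=104/149=0.698, R=104/116=0.8966, F1=2PR/(P+R)=2TP/(2TP+FP+FN)=208/265=0.7849
0.8581 > 0.7849 → Model A

Model A


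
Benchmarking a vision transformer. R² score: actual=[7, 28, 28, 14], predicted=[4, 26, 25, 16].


ȳ = 19.25
SS_res = Σ(y-ŷ)² = 26
SS_tot = Σ(y-ȳ)² = 330.75
R² = 1 - SS_res/SS_tot = 1 - 0.0786 = 0.9214

0.9214


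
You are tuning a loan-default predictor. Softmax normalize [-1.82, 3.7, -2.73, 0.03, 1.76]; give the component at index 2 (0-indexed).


Exponentials: e^-1.82=0.162, e^3.7=40.4473, e^-2.73=0.0652, e^0.03=1.0305, e^1.76=5.8124
Sum = 47.5174
Softmax = [0.0034, 0.8512, 0.0014, 0.0217, 0.1223]
p[2] = 0.0652/47.5174 = 0.0014

0.0014
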